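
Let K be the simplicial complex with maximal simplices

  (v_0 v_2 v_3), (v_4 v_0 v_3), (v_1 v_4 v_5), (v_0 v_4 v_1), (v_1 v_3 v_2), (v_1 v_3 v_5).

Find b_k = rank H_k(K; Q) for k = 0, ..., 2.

b_0 = 1, b_1 = 1, b_2 = 0.

Fix the vertex order v_0 < v_1 < v_2 < v_3 < v_4 < v_5 and write every simplex with vertices in increasing order. Then dim K = 2 and the simplices of K are:

  0-simplices (6): [v_0], [v_1], [v_2], [v_3], [v_4], [v_5]
  1-simplices (12): [v_0,v_1], [v_0,v_2], [v_0,v_3], [v_0,v_4], [v_1,v_2], [v_1,v_3], [v_1,v_4], [v_1,v_5], [v_2,v_3], [v_3,v_4], [v_3,v_5], [v_4,v_5]
  2-simplices (6): [v_0,v_1,v_4], [v_0,v_2,v_3], [v_0,v_3,v_4], [v_1,v_2,v_3], [v_1,v_3,v_5], [v_1,v_4,v_5]

giving chain groups C_0 ≅ Z^6, C_1 ≅ Z^12, C_2 ≅ Z^6.

The boundary map ∂_1: C_1 → C_0 maps an edge to its endpoints' difference, ∂[p,q] = q − p. For instance
  ∂[v_1,v_4] = [v_4] − [v_1].
This gives a 6×12 integer matrix of rank 5; reducing to Smith normal form yields diagonal entries (1,1,1,1,1).

Boundary ∂_2: C_2 → C_1 sends each 2-simplex [p,q,r] to [q,r] − [p,r] + [p,q]. For instance
  ∂[v_0,v_2,v_3] = [v_2,v_3] − [v_0,v_3] + [v_0,v_2],
  ∂[v_0,v_1,v_4] = [v_1,v_4] − [v_0,v_4] + [v_0,v_1].
This gives a 12×6 integer matrix of rank 6; reducing to Smith normal form yields diagonal entries (1,1,1,1,1,1).

Computing H_k = (kernel of ∂_k) / (image of ∂_{k+1}):

  H_0: rank C_0 − rank ∂_1 = 6 − 5 = 1, and the invariant factors of ∂_1 are all 1, so H_0 = Z.
  H_1: rank ker ∂_1 − rank ∂_2 = (12 − 5) − 6 = 1, and the invariant factors of ∂_2 are all 1, so H_1 = Z.
  H_2: rank ker ∂_2 − rank ∂_3 = (6 − 6) − 0 = 0, and there is no ∂_3, so H_2 = 0.

(K is a triangulation of the cylinder S^1 x I.)

Hence the Betti numbers are b_0 = 1, b_1 = 1, b_2 = 0.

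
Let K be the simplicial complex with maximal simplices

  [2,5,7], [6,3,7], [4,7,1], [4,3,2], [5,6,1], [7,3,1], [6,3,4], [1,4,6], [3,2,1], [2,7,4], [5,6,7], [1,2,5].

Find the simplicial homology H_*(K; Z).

Fix the vertex order 1 < 2 < 3 < 4 < 5 < 6 < 7 and write every simplex with vertices in increasing order. Then dim K = 2 and the simplices of K are:

  0-simplices (7): [1], [2], [3], [4], [5], [6], [7]
  1-simplices (18): [1,2], [1,3], [1,4], [1,5], [1,6], [1,7], [2,3], [2,4], [2,5], [2,7], [3,4], [3,6], [3,7], [4,6], [4,7], [5,6], [5,7], [6,7]
  2-simplices (12): [1,2,3], [1,2,5], [1,3,7], [1,4,6], [1,4,7], [1,5,6], [2,3,4], [2,4,7], [2,5,7], [3,4,6], [3,6,7], [5,6,7]

giving chain groups C_0 ≅ Z^7, C_1 ≅ Z^18, C_2 ≅ Z^12.

∂_1: C_1 → C_0 sends each edge [p,q] (with p < q) to q − p.
The resulting 7×18 matrix has rank 6, and its Smith normal form has invariant factors (1,1,1,1,1,1).

Boundary ∂_2: C_2 → C_1 maps a triangle to the signed sum of its edges. For instance
  ∂[1,3,7] = [3,7] − [1,7] + [1,3],
  ∂[1,2,5] = [2,5] − [1,5] + [1,2].
This gives a 18×12 integer matrix of rank 12; reducing to Smith normal form yields diagonal entries (1,1,1,1,1,1,1,1,1,1,1,2).

Now H_k = ker ∂_k / im ∂_{k+1}, so:

  H_0: rank C_0 − rank ∂_1 = 7 − 6 = 1, and the invariant factors of ∂_1 are all 1, so H_0 ≅ Z.
  H_1: rank ker ∂_1 − rank ∂_2 = (18 − 6) − 12 = 0, and ∂_2 has invariant factor 2 > 1, so H_1 ≅ Z/2.
  H_2: rank ker ∂_2 − rank ∂_3 = (12 − 12) − 0 = 0, and there is no ∂_3, so H_2 ≅ 0.

(K is a triangulation of the real projective plane RP^2.)

H_0 = Z,  H_1 = Z/2,  H_2 = 0.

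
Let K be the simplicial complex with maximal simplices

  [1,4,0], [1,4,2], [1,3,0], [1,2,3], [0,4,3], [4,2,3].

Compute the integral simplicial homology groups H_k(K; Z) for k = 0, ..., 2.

K has 5 vertices, 9 edges, 6 triangles.
rank ∂_0 = 0, rank ∂_1 = 4 ⇒ b_0 = 5 − 0 − 4 = 1; all invariant factors of ∂_1 are 1 so no torsion. So H_0 = Z.
rank ∂_1 = 4, rank ∂_2 = 5 ⇒ b_1 = 9 − 4 − 5 = 0; all invariant factors of ∂_2 are 1 so no torsion. So H_1 = 0.
rank ∂_2 = 5, rank ∂_3 = 0 ⇒ b_2 = 6 − 5 − 0 = 1. So H_2 = Z.

H_0 = Z,  H_1 = 0,  H_2 = Z.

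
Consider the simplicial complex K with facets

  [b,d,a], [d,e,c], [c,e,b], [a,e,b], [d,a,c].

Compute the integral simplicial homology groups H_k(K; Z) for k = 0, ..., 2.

K has 5 vertices, 10 edges, 5 triangles.
rank ∂_0 = 0, rank ∂_1 = 4 ⇒ b_0 = 5 − 0 − 4 = 1; all invariant factors of ∂_1 are 1 so no torsion. So H_0 = Z.
rank ∂_1 = 4, rank ∂_2 = 5 ⇒ b_1 = 10 − 4 − 5 = 1; all invariant factors of ∂_2 are 1 so no torsion. So H_1 = Z.
rank ∂_2 = 5, rank ∂_3 = 0 ⇒ b_2 = 5 − 5 − 0 = 0. So H_2 = 0.

H_0 ≅ Z,  H_1 ≅ Z,  H_2 = 0.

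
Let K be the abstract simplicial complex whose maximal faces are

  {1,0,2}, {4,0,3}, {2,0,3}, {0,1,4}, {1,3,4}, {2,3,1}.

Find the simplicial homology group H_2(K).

Take the total order 0 < 1 < 2 < 3 < 4 on the vertex set. Then K (dimension 2) consists of the simplices:

  0-simplices (5): [0], [1], [2], [3], [4]
  1-simplices (9): [0,1], [0,2], [0,3], [0,4], [1,2], [1,3], [1,4], [2,3], [3,4]
  2-simplices (6): [0,1,2], [0,1,4], [0,2,3], [0,3,4], [1,2,3], [1,3,4]

giving chain groups C_0 ≅ Z^5, C_1 ≅ Z^9, C_2 ≅ Z^6.

Boundary ∂_1: C_1 → C_0 is given by ∂[p,q] = [q] − [p].
The resulting 5×9 matrix has rank 4, and its Smith normal form has invariant factors (1,1,1,1).

The boundary map ∂_2: C_2 → C_1 sends each 2-simplex [p,q,r] to [q,r] − [p,r] + [p,q]. For instance
  ∂[1,2,3] = [2,3] − [1,3] + [1,2],
  ∂[0,2,3] = [2,3] − [0,3] + [0,2].
This gives a 9×6 integer matrix of rank 5; reducing to Smith normal form yields diagonal entries (1,1,1,1,1).

Now H_k = ker ∂_k / im ∂_{k+1}, so:

  H_2: rank ker ∂_2 − rank ∂_3 = (6 − 5) − 0 = 1, and there is no ∂_3, so H_2 ≅ Z.

H_2 = Z.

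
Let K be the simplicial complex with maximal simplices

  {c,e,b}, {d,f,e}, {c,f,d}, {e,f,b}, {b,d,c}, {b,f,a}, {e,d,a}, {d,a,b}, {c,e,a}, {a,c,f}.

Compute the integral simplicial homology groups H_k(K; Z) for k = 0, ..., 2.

H_0 ≅ Z,  H_1 ≅ Z_2,  H_2 = 0.

Fix the vertex order a < b < c < d < e < f and write every simplex with vertices in increasing order. Then dim K = 2 and the simplices of K are:

  0-simplices (6): a, b, c, d, e, f
  1-simplices (15): ab, ac, ad, ae, af, bc, bd, be, bf, cd, ce, cf, de, df, ef
  2-simplices (10): abd, abf, ace, acf, ade, bcd, bce, bef, cdf, def

Hence C_0 ≅ Z^6, C_1 ≅ Z^15, C_2 ≅ Z^10.

Boundary ∂_1: C_1 → C_0 is given by ∂[p,q] = [q] − [p].
The 6×15 boundary matrix has rank 5 and Smith normal form diag(1,1,1,1,1).

Boundary ∂_2: C_2 → C_1 sends each 2-simplex [p,q,r] to [q,r] − [p,r] + [p,q]. For instance
  ∂ade = de − ae + ad,
  ∂bef = ef − bf + be.
The 15×10 boundary matrix has rank 10 and Smith normal form diag(1,1,1,1,1,1,1,1,1,2).

Now H_k = ker ∂_k / im ∂_{k+1}, so:

  H_0: rank C_0 − rank ∂_1 = 6 − 5 = 1, and the invariant factors of ∂_1 are all 1, so H_0 ≅ Z.
  H_1: rank ker ∂_1 − rank ∂_2 = (15 − 5) − 10 = 0, and ∂_2 has invariant factor 2 > 1, so H_1 ≅ Z_2.
  H_2: rank ker ∂_2 − rank ∂_3 = (10 − 10) − 0 = 0, and there is no ∂_3, so H_2 ≅ 0.

(K is a triangulation of the real projective plane RP^2.)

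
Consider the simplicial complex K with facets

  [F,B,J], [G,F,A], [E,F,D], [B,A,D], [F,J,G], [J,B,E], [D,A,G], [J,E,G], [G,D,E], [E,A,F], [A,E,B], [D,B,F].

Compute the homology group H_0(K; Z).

H_0 = Z.

Fix the vertex order A < B < D < E < F < G < J and write every simplex with vertices in increasing order. Then dim K = 2 and the simplices of K are:

  0-simplices (7): A, B, D, E, F, G, J
  1-simplices (18): AB, AD, AE, AF, AG, BD, BE, BF, BJ, DE, DF, DG, EF, EG, EJ, FG, FJ, GJ
  2-simplices (12): ABD, ABE, ADG, AEF, AFG, BDF, BEJ, BFJ, DEF, DEG, EGJ, FGJ

Hence C_0 ≅ Z^7, C_1 ≅ Z^18, C_2 ≅ Z^12.

Boundary ∂_1: C_1 → C_0 sends each edge [p,q] (with p < q) to q − p. For instance
  ∂BD = D − B.
As a 7×18 matrix over Z this has rank 6, with invariant factors (1,1,1,1,1,1).

∂_2: C_2 → C_1 sends each 2-simplex [p,q,r] to [q,r] − [p,r] + [p,q]. For instance
  ∂AFG = FG − AG + AF,
  ∂AEF = EF − AF + AE.
The resulting 18×12 matrix has rank 12, and its Smith normal form has invariant factors (1,1,1,1,1,1,1,1,1,1,1,2).

Reading off H_k = ker ∂_k / im ∂_{k+1}:

  H_0: rank C_0 − rank ∂_1 = 7 − 6 = 1, and the invariant factors of ∂_1 are all 1, so H_0 ≅ Z.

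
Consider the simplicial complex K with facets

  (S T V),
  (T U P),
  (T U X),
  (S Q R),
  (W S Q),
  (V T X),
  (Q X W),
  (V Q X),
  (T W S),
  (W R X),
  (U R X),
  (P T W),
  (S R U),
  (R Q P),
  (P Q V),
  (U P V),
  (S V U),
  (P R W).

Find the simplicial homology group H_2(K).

K has 9 vertices, 27 edges, 18 triangles.
rank ∂_2 = 18, rank ∂_3 = 0 ⇒ b_2 = 18 − 18 − 0 = 0. So H_2 = 0.

H_2 = 0.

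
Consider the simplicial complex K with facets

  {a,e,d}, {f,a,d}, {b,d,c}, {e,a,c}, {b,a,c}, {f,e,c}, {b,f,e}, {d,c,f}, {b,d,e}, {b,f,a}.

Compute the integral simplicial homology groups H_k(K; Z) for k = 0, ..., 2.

H_0 ≅ Z,  H_1 ≅ Z/2Z,  H_2 = 0.

Order the vertices as a < b < c < d < e < f. Listing each simplex with vertices in this order, K has dimension 2 with simplices:

  0-simplices (6): a, b, c, d, e, f
  1-simplices (15): ab, ac, ad, ae, af, bc, bd, be, bf, cd, ce, cf, de, df, ef
  2-simplices (10): abc, abf, ace, ade, adf, bcd, bde, bef, cdf, cef

Hence C_0 ≅ Z^6, C_1 ≅ Z^15, C_2 ≅ Z^10.

Boundary ∂_1: C_1 → C_0 sends each edge [p,q] (with p < q) to q − p. For instance
  ∂be = e − b.
This gives a 6×15 integer matrix of rank 5; reducing to Smith normal form yields diagonal entries (1,1,1,1,1).

∂_2: C_2 → C_1 maps a triangle to the signed sum of its edges. For instance
  ∂bde = de − be + bd,
  ∂abc = bc − ac + ab.
The resulting 15×10 matrix has rank 10, and its Smith normal form has invariant factors (1,1,1,1,1,1,1,1,1,2).

Computing H_k = (kernel of ∂_k) / (image of ∂_{k+1}):

  H_0: rank C_0 − rank ∂_1 = 6 − 5 = 1, and the invariant factors of ∂_1 are all 1, so H_0 = Z.
  H_1: rank ker ∂_1 − rank ∂_2 = (15 − 5) − 10 = 0, and ∂_2 has invariant factor 2 > 1, so H_1 = Z/2Z.
  H_2: rank ker ∂_2 − rank ∂_3 = (10 − 10) − 0 = 0, and there is no ∂_3, so H_2 = 0.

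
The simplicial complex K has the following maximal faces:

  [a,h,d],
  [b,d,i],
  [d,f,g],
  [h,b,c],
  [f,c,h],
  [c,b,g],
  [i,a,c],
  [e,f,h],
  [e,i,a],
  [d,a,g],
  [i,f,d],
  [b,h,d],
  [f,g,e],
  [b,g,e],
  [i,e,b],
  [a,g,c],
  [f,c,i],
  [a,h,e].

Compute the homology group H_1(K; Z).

Take the total order a < b < c < d < e < f < g < h < i on the vertex set. Then K (dimension 2) consists of the simplices:

  0-simplices (9): a, b, c, d, e, f, g, h, i
  1-simplices (27): ac, ad, ae, ag, ah, ai, bc, bd, be, bg, bh, bi, cf, cg, ch, ci, df, dg, dh, di, ef, eg, eh, ei, fg, fh, fi
  2-simplices (18): acg, aci, adg, adh, aeh, aei, bcg, bch, bdh, bdi, beg, bei, cfh, cfi, dfg, dfi, efg, efh

giving chain groups C_0 ≅ Z^9, C_1 ≅ Z^27, C_2 ≅ Z^18.

The boundary map ∂_1: C_1 → C_0 sends each edge [p,q] (with p < q) to q − p. For instance
  ∂ad = d − a.
This gives a 9×27 integer matrix of rank 8; reducing to Smith normal form yields diagonal entries (1,1,1,1,1,1,1,1).

Boundary ∂_2: C_2 → C_1 maps a triangle to the signed sum of its edges. For instance
  ∂bch = ch − bh + bc,
  ∂efg = fg − eg + ef.
As a 27×18 matrix over Z this has rank 17, with invariant factors (1,1,1,1,1,1,1,1,1,1,1,1,1,1,1,1,1).

Computing H_k = (kernel of ∂_k) / (image of ∂_{k+1}):

  H_1: rank ker ∂_1 − rank ∂_2 = (27 − 8) − 17 = 2, and the invariant factors of ∂_2 are all 1, so H_1 = Z^2.

H_1 = Z^2.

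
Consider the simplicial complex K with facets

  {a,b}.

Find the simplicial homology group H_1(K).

H_1 ≅ 0.

Order the vertices as a < b. Listing each simplex with vertices in this order, K has dimension 1 with simplices:

  0-simplices (2): a, b
  1-simplices (1): ab

so the chain groups are C_0 ≅ Z^2, C_1 ≅ Z^1.

The boundary map ∂_1: C_1 → C_0 maps an edge to its endpoints' difference, ∂[p,q] = q − p. For instance
  ∂ab = b − a.
This gives a 2×1 integer matrix of rank 1; reducing to Smith normal form yields diagonal entries (1).

From H_k ≅ ker(∂_k) / im(∂_{k+1}) we obtain:

  H_1: rank ker ∂_1 − rank ∂_2 = (1 − 1) − 0 = 0, and there is no ∂_2, so H_1 ≅ 0.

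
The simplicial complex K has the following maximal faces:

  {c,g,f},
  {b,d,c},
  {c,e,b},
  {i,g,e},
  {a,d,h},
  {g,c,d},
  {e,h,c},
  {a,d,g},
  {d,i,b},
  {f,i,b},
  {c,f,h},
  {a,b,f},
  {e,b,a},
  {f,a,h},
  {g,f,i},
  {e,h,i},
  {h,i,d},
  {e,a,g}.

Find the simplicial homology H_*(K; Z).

H_0 ≅ Z,  H_1 ≅ Z^2,  H_2 ≅ Z.

Order the vertices as a < b < c < d < e < f < g < h < i. Listing each simplex with vertices in this order, K has dimension 2 with simplices:

  0-simplices (9): a, b, c, d, e, f, g, h, i
  1-simplices (27): ab, ad, ae, af, ag, ah, bc, bd, be, bf, bi, cd, ce, cf, cg, ch, dg, dh, di, eg, eh, ei, fg, fh, fi, gi, hi
  2-simplices (18): abe, abf, adg, adh, aeg, afh, bcd, bce, bdi, bfi, cdg, ceh, cfg, cfh, dhi, egi, ehi, fgi

so the chain groups are C_0 ≅ Z^9, C_1 ≅ Z^27, C_2 ≅ Z^18.

∂_1: C_1 → C_0 sends each edge [p,q] (with p < q) to q − p. For instance
  ∂bi = i − b.
As a 9×27 matrix over Z this has rank 8, with invariant factors (1,1,1,1,1,1,1,1).

∂_2: C_2 → C_1 acts by ∂[p,q,r] = [q,r] − [p,r] + [p,q]. For instance
  ∂afh = fh − ah + af,
  ∂bdi = di − bi + bd.
This gives a 27×18 integer matrix of rank 17; reducing to Smith normal form yields diagonal entries (1,1,1,1,1,1,1,1,1,1,1,1,1,1,1,1,1).

Now H_k = ker ∂_k / im ∂_{k+1}, so:

  H_0: rank C_0 − rank ∂_1 = 9 − 8 = 1, and the invariant factors of ∂_1 are all 1, so H_0 = Z.
  H_1: rank ker ∂_1 − rank ∂_2 = (27 − 8) − 17 = 2, and the invariant factors of ∂_2 are all 1, so H_1 = Z^2.
  H_2: rank ker ∂_2 − rank ∂_3 = (18 − 17) − 0 = 1, and there is no ∂_3, so H_2 = Z.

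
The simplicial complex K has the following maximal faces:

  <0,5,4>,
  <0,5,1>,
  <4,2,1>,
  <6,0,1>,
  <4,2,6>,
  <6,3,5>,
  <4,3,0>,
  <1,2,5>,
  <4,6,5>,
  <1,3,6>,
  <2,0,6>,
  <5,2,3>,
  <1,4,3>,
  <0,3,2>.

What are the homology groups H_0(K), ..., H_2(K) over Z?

H_0 ≅ Z,  H_1 ≅ Z^2,  H_2 ≅ Z.

We work with the vertex ordering 0 < 1 < 2 < 3 < 4 < 5 < 6. The simplices of K, each written with vertices in increasing order, are:

  0-simplices (7): [0], [1], [2], [3], [4], [5], [6]
  1-simplices (21): [0,1], [0,2], [0,3], [0,4], [0,5], [0,6], [1,2], [1,3], [1,4], [1,5], [1,6], [2,3], [2,4], [2,5], [2,6], [3,4], [3,5], [3,6], [4,5], [4,6], [5,6]
  2-simplices (14): [0,1,5], [0,1,6], [0,2,3], [0,2,6], [0,3,4], [0,4,5], [1,2,4], [1,2,5], [1,3,4], [1,3,6], [2,3,5], [2,4,6], [3,5,6], [4,5,6]

Hence C_0 ≅ Z^7, C_1 ≅ Z^21, C_2 ≅ Z^14.

The boundary map ∂_1: C_1 → C_0 is given by ∂[p,q] = [q] − [p]. For instance
  ∂[1,5] = [5] − [1].
The 7×21 boundary matrix has rank 6 and Smith normal form diag(1,1,1,1,1,1).

∂_2: C_2 → C_1 acts by ∂[p,q,r] = [q,r] − [p,r] + [p,q]. For instance
  ∂[0,4,5] = [4,5] − [0,5] + [0,4],
  ∂[0,1,6] = [1,6] − [0,6] + [0,1].
As a 21×14 matrix over Z this has rank 13, with invariant factors (1,1,1,1,1,1,1,1,1,1,1,1,1).

Reading off H_k = ker ∂_k / im ∂_{k+1}:

  H_0: rank C_0 − rank ∂_1 = 7 − 6 = 1, and the invariant factors of ∂_1 are all 1, so H_0 = Z.
  H_1: rank ker ∂_1 − rank ∂_2 = (21 − 6) − 13 = 2, and the invariant factors of ∂_2 are all 1, so H_1 = Z^2.
  H_2: rank ker ∂_2 − rank ∂_3 = (14 − 13) − 0 = 1, and there is no ∂_3, so H_2 = Z.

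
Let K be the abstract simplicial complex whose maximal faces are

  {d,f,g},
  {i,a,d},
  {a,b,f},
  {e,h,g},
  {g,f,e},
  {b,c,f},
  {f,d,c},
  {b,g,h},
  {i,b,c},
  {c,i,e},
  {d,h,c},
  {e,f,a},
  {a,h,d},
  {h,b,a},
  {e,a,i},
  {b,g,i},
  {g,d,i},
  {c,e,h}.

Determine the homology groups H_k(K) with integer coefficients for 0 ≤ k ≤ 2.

K has 9 vertices, 27 edges, 18 triangles.
rank ∂_0 = 0, rank ∂_1 = 8 ⇒ b_0 = 9 − 0 − 8 = 1; all invariant factors of ∂_1 are 1 so no torsion. So H_0 = Z.
rank ∂_1 = 8, rank ∂_2 = 17 ⇒ b_1 = 27 − 8 − 17 = 2; all invariant factors of ∂_2 are 1 so no torsion. So H_1 = Z^2.
rank ∂_2 = 17, rank ∂_3 = 0 ⇒ b_2 = 18 − 17 − 0 = 1. So H_2 = Z.

H_0 = Z,  H_1 = Z^2,  H_2 = Z.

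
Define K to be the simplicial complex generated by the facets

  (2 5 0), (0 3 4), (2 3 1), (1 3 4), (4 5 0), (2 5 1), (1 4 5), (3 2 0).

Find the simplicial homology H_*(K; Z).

H_0 ≅ Z,  H_1 = 0,  H_2 ≅ Z.

Fix the vertex order 0 < 1 < 2 < 3 < 4 < 5 and write every simplex with vertices in increasing order. Then dim K = 2 and the simplices of K are:

  0-simplices (6): [0], [1], [2], [3], [4], [5]
  1-simplices (12): [0,2], [0,3], [0,4], [0,5], [1,2], [1,3], [1,4], [1,5], [2,3], [2,5], [3,4], [4,5]
  2-simplices (8): [0,2,3], [0,2,5], [0,3,4], [0,4,5], [1,2,3], [1,2,5], [1,3,4], [1,4,5]

giving chain groups C_0 ≅ Z^6, C_1 ≅ Z^12, C_2 ≅ Z^8.

The boundary map ∂_1: C_1 → C_0 is given by ∂[p,q] = [q] − [p]. For instance
  ∂[0,2] = [2] − [0].
As a 6×12 matrix over Z this has rank 5, with invariant factors (1,1,1,1,1).

∂_2: C_2 → C_1 maps a triangle to the signed sum of its edges. For instance
  ∂[1,4,5] = [4,5] − [1,5] + [1,4],
  ∂[0,2,5] = [2,5] − [0,5] + [0,2].
As a 12×8 matrix over Z this has rank 7, with invariant factors (1,1,1,1,1,1,1).

Reading off H_k = ker ∂_k / im ∂_{k+1}:

  H_0: rank C_0 − rank ∂_1 = 6 − 5 = 1, and the invariant factors of ∂_1 are all 1, so H_0 ≅ Z.
  H_1: rank ker ∂_1 − rank ∂_2 = (12 − 5) − 7 = 0, and the invariant factors of ∂_2 are all 1, so H_1 ≅ 0.
  H_2: rank ker ∂_2 − rank ∂_3 = (8 − 7) − 0 = 1, and there is no ∂_3, so H_2 ≅ Z.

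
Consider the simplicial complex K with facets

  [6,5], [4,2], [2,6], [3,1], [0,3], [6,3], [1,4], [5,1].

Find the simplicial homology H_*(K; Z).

Fix the vertex order 0 < 1 < 2 < 3 < 4 < 5 < 6 and write every simplex with vertices in increasing order. Then dim K = 1 and the simplices of K are:

  0-simplices (7): [0], [1], [2], [3], [4], [5], [6]
  1-simplices (8): [0,3], [1,3], [1,4], [1,5], [2,4], [2,6], [3,6], [5,6]

giving chain groups C_0 ≅ Z^7, C_1 ≅ Z^8.

Boundary ∂_1: C_1 → C_0 maps an edge to its endpoints' difference, ∂[p,q] = q − p. For instance
  ∂[1,4] = [4] − [1].
The resulting 7×8 matrix has rank 6, and its Smith normal form has invariant factors (1,1,1,1,1,1).

Reading off H_k = ker ∂_k / im ∂_{k+1}:

  H_0: rank C_0 − rank ∂_1 = 7 − 6 = 1, and the invariant factors of ∂_1 are all 1, so H_0 ≅ Z.
  H_1: rank ker ∂_1 − rank ∂_2 = (8 − 6) − 0 = 2, and there is no ∂_2, so H_1 ≅ Z^2.

H_0 ≅ Z,  H_1 ≅ Z^2.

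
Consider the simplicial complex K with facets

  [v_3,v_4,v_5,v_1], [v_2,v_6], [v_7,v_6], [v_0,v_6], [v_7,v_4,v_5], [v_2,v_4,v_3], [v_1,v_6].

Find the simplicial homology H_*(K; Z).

We work with the vertex ordering v_0 < v_1 < v_2 < v_3 < v_4 < v_5 < v_6 < v_7. The simplices of K, each written with vertices in increasing order, are:

  0-simplices (8): [v_0], [v_1], [v_2], [v_3], [v_4], [v_5], [v_6], [v_7]
  1-simplices (14): [v_0,v_6], [v_1,v_3], [v_1,v_4], [v_1,v_5], [v_1,v_6], [v_2,v_3], [v_2,v_4], [v_2,v_6], [v_3,v_4], [v_3,v_5], [v_4,v_5], [v_4,v_7], [v_5,v_7], [v_6,v_7]
  2-simplices (6): [v_1,v_3,v_4], [v_1,v_3,v_5], [v_1,v_4,v_5], [v_2,v_3,v_4], [v_3,v_4,v_5], [v_4,v_5,v_7]
  3-simplices (1): [v_1,v_3,v_4,v_5]

giving chain groups C_0 ≅ Z^8, C_1 ≅ Z^14, C_2 ≅ Z^6, C_3 ≅ Z^1.

The boundary map ∂_1: C_1 → C_0 sends each edge [p,q] (with p < q) to q − p. For instance
  ∂[v_3,v_5] = [v_5] − [v_3].
The resulting 8×14 matrix has rank 7, and its Smith normal form has invariant factors (1,1,1,1,1,1,1).

∂_2: C_2 → C_1 acts by ∂[p,q,r] = [q,r] − [p,r] + [p,q]. For instance
  ∂[v_2,v_3,v_4] = [v_3,v_4] − [v_2,v_4] + [v_2,v_3],
  ∂[v_1,v_3,v_5] = [v_3,v_5] − [v_1,v_5] + [v_1,v_3].
As a 14×6 matrix over Z this has rank 5, with invariant factors (1,1,1,1,1).

The boundary map ∂_3: C_3 → C_2 sends each 3-simplex σ to the alternating sum Σ_i (−1)^i (σ with its i-th vertex removed). For instance
  ∂[v_1,v_3,v_4,v_5] = [v_3,v_4,v_5] − [v_1,v_4,v_5] + [v_1,v_3,v_5] − [v_1,v_3,v_4].
The resulting 6×1 matrix has rank 1, and its Smith normal form has invariant factors (1).

From H_k ≅ ker(∂_k) / im(∂_{k+1}) we obtain:

  H_0: rank C_0 − rank ∂_1 = 8 − 7 = 1, and the invariant factors of ∂_1 are all 1, so H_0 ≅ Z.
  H_1: rank ker ∂_1 − rank ∂_2 = (14 − 7) − 5 = 2, and the invariant factors of ∂_2 are all 1, so H_1 ≅ Z^2.
  H_2: rank ker ∂_2 − rank ∂_3 = (6 − 5) − 1 = 0, and the invariant factors of ∂_3 are all 1, so H_2 ≅ 0.
  H_3: rank ker ∂_3 − rank ∂_4 = (1 − 1) − 0 = 0, and there is no ∂_4, so H_3 ≅ 0.

H_0 ≅ Z,  H_1 ≅ Z^2,  H_2 = 0,  H_3 = 0.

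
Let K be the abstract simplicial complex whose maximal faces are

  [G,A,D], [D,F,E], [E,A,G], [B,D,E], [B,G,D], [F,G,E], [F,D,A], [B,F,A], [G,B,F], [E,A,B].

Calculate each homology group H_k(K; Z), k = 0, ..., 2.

H_0 ≅ Z,  H_1 ≅ Z/2,  H_2 = 0.

We work with the vertex ordering A < B < D < E < F < G. The simplices of K, each written with vertices in increasing order, are:

  0-simplices (6): A, B, D, E, F, G
  1-simplices (15): AB, AD, AE, AF, AG, BD, BE, BF, BG, DE, DF, DG, EF, EG, FG
  2-simplices (10): ABE, ABF, ADF, ADG, AEG, BDE, BDG, BFG, DEF, EFG

giving chain groups C_0 ≅ Z^6, C_1 ≅ Z^15, C_2 ≅ Z^10.

Boundary ∂_1: C_1 → C_0 sends each edge [p,q] (with p < q) to q − p.
This gives a 6×15 integer matrix of rank 5; reducing to Smith normal form yields diagonal entries (1,1,1,1,1).

∂_2: C_2 → C_1 sends each 2-simplex [p,q,r] to [q,r] − [p,r] + [p,q]. For instance
  ∂EFG = FG − EG + EF,
  ∂BDG = DG − BG + BD.
This gives a 15×10 integer matrix of rank 10; reducing to Smith normal form yields diagonal entries (1,1,1,1,1,1,1,1,1,2).

Computing H_k = (kernel of ∂_k) / (image of ∂_{k+1}):

  H_0: rank C_0 − rank ∂_1 = 6 − 5 = 1, and the invariant factors of ∂_1 are all 1, so H_0 = Z.
  H_1: rank ker ∂_1 − rank ∂_2 = (15 − 5) − 10 = 0, and ∂_2 has invariant factor 2 > 1, so H_1 = Z/2.
  H_2: rank ker ∂_2 − rank ∂_3 = (10 − 10) − 0 = 0, and there is no ∂_3, so H_2 = 0.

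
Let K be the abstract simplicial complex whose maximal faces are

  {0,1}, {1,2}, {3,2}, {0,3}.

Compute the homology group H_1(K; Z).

Order the vertices as 0 < 1 < 2 < 3. Listing each simplex with vertices in this order, K has dimension 1 with simplices:

  0-simplices (4): [0], [1], [2], [3]
  1-simplices (4): [0,1], [0,3], [1,2], [2,3]

Hence C_0 ≅ Z^4, C_1 ≅ Z^4.

∂_1: C_1 → C_0 sends each edge [p,q] (with p < q) to q − p.
The 4×4 boundary matrix has rank 3 and Smith normal form diag(1,1,1).

From H_k ≅ ker(∂_k) / im(∂_{k+1}) we obtain:

  H_1: rank ker ∂_1 − rank ∂_2 = (4 − 3) − 0 = 1, and there is no ∂_2, so H_1 = Z.

H_1 = Z.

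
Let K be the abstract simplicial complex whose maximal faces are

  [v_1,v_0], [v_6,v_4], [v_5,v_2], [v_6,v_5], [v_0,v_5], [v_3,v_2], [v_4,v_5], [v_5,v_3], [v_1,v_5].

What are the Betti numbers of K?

Take the total order v_0 < v_1 < v_2 < v_3 < v_4 < v_5 < v_6 on the vertex set. Then K (dimension 1) consists of the simplices:

  0-simplices (7): [v_0], [v_1], [v_2], [v_3], [v_4], [v_5], [v_6]
  1-simplices (9): [v_0,v_1], [v_0,v_5], [v_1,v_5], [v_2,v_3], [v_2,v_5], [v_3,v_5], [v_4,v_5], [v_4,v_6], [v_5,v_6]

Hence C_0 ≅ Z^7, C_1 ≅ Z^9.

The boundary map ∂_1: C_1 → C_0 maps an edge to its endpoints' difference, ∂[p,q] = q − p.
The resulting 7×9 matrix has rank 6, and its Smith normal form has invariant factors (1,1,1,1,1,1).

Computing H_k = (kernel of ∂_k) / (image of ∂_{k+1}):

  H_0: rank C_0 − rank ∂_1 = 7 − 6 = 1, and the invariant factors of ∂_1 are all 1, so H_0 = Z.
  H_1: rank ker ∂_1 − rank ∂_2 = (9 − 6) − 0 = 3, and there is no ∂_2, so H_1 = Z^3.

(K is a triangulation of a wedge of 3 circles.)

Hence the Betti numbers are b_0 = 1, b_1 = 3.

b_0 = 1, b_1 = 3.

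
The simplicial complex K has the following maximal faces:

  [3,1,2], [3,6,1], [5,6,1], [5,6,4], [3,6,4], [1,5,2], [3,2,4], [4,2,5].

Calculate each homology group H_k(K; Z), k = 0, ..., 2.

Take the total order 1 < 2 < 3 < 4 < 5 < 6 on the vertex set. Then K (dimension 2) consists of the simplices:

  0-simplices (6): [1], [2], [3], [4], [5], [6]
  1-simplices (12): [1,2], [1,3], [1,5], [1,6], [2,3], [2,4], [2,5], [3,4], [3,6], [4,5], [4,6], [5,6]
  2-simplices (8): [1,2,3], [1,2,5], [1,3,6], [1,5,6], [2,3,4], [2,4,5], [3,4,6], [4,5,6]

Hence C_0 ≅ Z^6, C_1 ≅ Z^12, C_2 ≅ Z^8.

∂_1: C_1 → C_0 maps an edge to its endpoints' difference, ∂[p,q] = q − p.
The 6×12 boundary matrix has rank 5 and Smith normal form diag(1,1,1,1,1).

∂_2: C_2 → C_1 sends each 2-simplex [p,q,r] to [q,r] − [p,r] + [p,q]. For instance
  ∂[3,4,6] = [4,6] − [3,6] + [3,4],
  ∂[1,5,6] = [5,6] − [1,6] + [1,5].
The resulting 12×8 matrix has rank 7, and its Smith normal form has invariant factors (1,1,1,1,1,1,1).

Reading off H_k = ker ∂_k / im ∂_{k+1}:

  H_0: rank C_0 − rank ∂_1 = 6 − 5 = 1, and the invariant factors of ∂_1 are all 1, so H_0 = Z.
  H_1: rank ker ∂_1 − rank ∂_2 = (12 − 5) − 7 = 0, and the invariant factors of ∂_2 are all 1, so H_1 = 0.
  H_2: rank ker ∂_2 − rank ∂_3 = (8 − 7) − 0 = 1, and there is no ∂_3, so H_2 = Z.

H_0 = Z,  H_1 = 0,  H_2 = Z.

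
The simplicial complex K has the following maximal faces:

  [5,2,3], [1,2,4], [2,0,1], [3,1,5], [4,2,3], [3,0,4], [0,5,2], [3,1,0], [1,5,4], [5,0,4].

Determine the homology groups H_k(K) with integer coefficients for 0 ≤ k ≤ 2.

Order the vertices as 0 < 1 < 2 < 3 < 4 < 5. Listing each simplex with vertices in this order, K has dimension 2 with simplices:

  0-simplices (6): [0], [1], [2], [3], [4], [5]
  1-simplices (15): [0,1], [0,2], [0,3], [0,4], [0,5], [1,2], [1,3], [1,4], [1,5], [2,3], [2,4], [2,5], [3,4], [3,5], [4,5]
  2-simplices (10): [0,1,2], [0,1,3], [0,2,5], [0,3,4], [0,4,5], [1,2,4], [1,3,5], [1,4,5], [2,3,4], [2,3,5]

Hence C_0 ≅ Z^6, C_1 ≅ Z^15, C_2 ≅ Z^10.

∂_1: C_1 → C_0 is given by ∂[p,q] = [q] − [p].
The resulting 6×15 matrix has rank 5, and its Smith normal form has invariant factors (1,1,1,1,1).

The boundary map ∂_2: C_2 → C_1 sends each 2-simplex [p,q,r] to [q,r] − [p,r] + [p,q]. For instance
  ∂[1,2,4] = [2,4] − [1,4] + [1,2],
  ∂[2,3,5] = [3,5] − [2,5] + [2,3].
The 15×10 boundary matrix has rank 10 and Smith normal form diag(1,1,1,1,1,1,1,1,1,2).

From H_k ≅ ker(∂_k) / im(∂_{k+1}) we obtain:

  H_0: rank C_0 − rank ∂_1 = 6 − 5 = 1, and the invariant factors of ∂_1 are all 1, so H_0 = Z.
  H_1: rank ker ∂_1 − rank ∂_2 = (15 − 5) − 10 = 0, and ∂_2 has invariant factor 2 > 1, so H_1 = Z/2.
  H_2: rank ker ∂_2 − rank ∂_3 = (10 − 10) − 0 = 0, and there is no ∂_3, so H_2 = 0.

(K is a triangulation of the real projective plane RP^2.)

H_0 = Z,  H_1 = Z/2,  H_2 = 0.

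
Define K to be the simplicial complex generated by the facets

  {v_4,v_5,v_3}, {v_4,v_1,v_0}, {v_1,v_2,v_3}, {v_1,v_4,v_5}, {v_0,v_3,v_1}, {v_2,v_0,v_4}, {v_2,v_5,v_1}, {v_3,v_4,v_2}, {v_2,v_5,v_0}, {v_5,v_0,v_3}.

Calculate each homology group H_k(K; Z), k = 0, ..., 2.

Fix the vertex order v_0 < v_1 < v_2 < v_3 < v_4 < v_5 and write every simplex with vertices in increasing order. Then dim K = 2 and the simplices of K are:

  0-simplices (6): [v_0], [v_1], [v_2], [v_3], [v_4], [v_5]
  1-simplices (15): (15 of them)
  2-simplices (10): [v_0,v_1,v_3], [v_0,v_1,v_4], [v_0,v_2,v_4], [v_0,v_2,v_5], [v_0,v_3,v_5], [v_1,v_2,v_3], [v_1,v_2,v_5], [v_1,v_4,v_5], [v_2,v_3,v_4], [v_3,v_4,v_5]

giving chain groups C_0 ≅ Z^6, C_1 ≅ Z^15, C_2 ≅ Z^10.

Boundary ∂_1: C_1 → C_0 maps an edge to its endpoints' difference, ∂[p,q] = q − p. For instance
  ∂[v_1,v_2] = [v_2] − [v_1].
As a 6×15 matrix over Z this has rank 5, with invariant factors (1,1,1,1,1).

Boundary ∂_2: C_2 → C_1 sends each 2-simplex [p,q,r] to [q,r] − [p,r] + [p,q]. For instance
  ∂[v_0,v_2,v_4] = [v_2,v_4] − [v_0,v_4] + [v_0,v_2],
  ∂[v_2,v_3,v_4] = [v_3,v_4] − [v_2,v_4] + [v_2,v_3].
This gives a 15×10 integer matrix of rank 10; reducing to Smith normal form yields diagonal entries (1,1,1,1,1,1,1,1,1,2).

From H_k ≅ ker(∂_k) / im(∂_{k+1}) we obtain:

  H_0: rank C_0 − rank ∂_1 = 6 − 5 = 1, and the invariant factors of ∂_1 are all 1, so H_0 ≅ Z.
  H_1: rank ker ∂_1 − rank ∂_2 = (15 − 5) − 10 = 0, and ∂_2 has invariant factor 2 > 1, so H_1 ≅ Z/2.
  H_2: rank ker ∂_2 − rank ∂_3 = (10 − 10) − 0 = 0, and there is no ∂_3, so H_2 ≅ 0.

As a check, the Euler characteristic is 6 − 15 + 10 = 1, which agrees with 1 − 0 + 0 = 1.
(K is a triangulation of the real projective plane RP^2.)

H_0 ≅ Z,  H_1 ≅ Z/2,  H_2 = 0.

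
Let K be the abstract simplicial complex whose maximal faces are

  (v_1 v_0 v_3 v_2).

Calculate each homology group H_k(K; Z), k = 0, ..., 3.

H_0 = Z,  H_1 = 0,  H_2 = 0,  H_3 = 0.

Take the total order v_0 < v_1 < v_2 < v_3 on the vertex set. Then K (dimension 3) consists of the simplices:

  0-simplices (4): [v_0], [v_1], [v_2], [v_3]
  1-simplices (6): [v_0,v_1], [v_0,v_2], [v_0,v_3], [v_1,v_2], [v_1,v_3], [v_2,v_3]
  2-simplices (4): [v_0,v_1,v_2], [v_0,v_1,v_3], [v_0,v_2,v_3], [v_1,v_2,v_3]
  3-simplices (1): [v_0,v_1,v_2,v_3]

giving chain groups C_0 ≅ Z^4, C_1 ≅ Z^6, C_2 ≅ Z^4, C_3 ≅ Z^1.

∂_1: C_1 → C_0 sends each edge [p,q] (with p < q) to q − p. For instance
  ∂[v_0,v_3] = [v_3] − [v_0].
This gives a 4×6 integer matrix of rank 3; reducing to Smith normal form yields diagonal entries (1,1,1).

The boundary map ∂_2: C_2 → C_1 maps a triangle to the signed sum of its edges. For instance
  ∂[v_0,v_1,v_2] = [v_1,v_2] − [v_0,v_2] + [v_0,v_1],
  ∂[v_1,v_2,v_3] = [v_2,v_3] − [v_1,v_3] + [v_1,v_2].
The resulting 6×4 matrix has rank 3, and its Smith normal form has invariant factors (1,1,1).

∂_3: C_3 → C_2 sends each 3-simplex σ to the alternating sum Σ_i (−1)^i (σ with its i-th vertex removed). For instance
  ∂[v_0,v_1,v_2,v_3] = [v_1,v_2,v_3] − [v_0,v_2,v_3] + [v_0,v_1,v_3] − [v_0,v_1,v_2].
The resulting 4×1 matrix has rank 1, and its Smith normal form has invariant factors (1).

Now H_k = ker ∂_k / im ∂_{k+1}, so:

  H_0: rank C_0 − rank ∂_1 = 4 − 3 = 1, and the invariant factors of ∂_1 are all 1, so H_0 ≅ Z.
  H_1: rank ker ∂_1 − rank ∂_2 = (6 − 3) − 3 = 0, and the invariant factors of ∂_2 are all 1, so H_1 ≅ 0.
  H_2: rank ker ∂_2 − rank ∂_3 = (4 − 3) − 1 = 0, and the invariant factors of ∂_3 are all 1, so H_2 ≅ 0.
  H_3: rank ker ∂_3 − rank ∂_4 = (1 − 1) − 0 = 0, and there is no ∂_4, so H_3 ≅ 0.

As a check, the Euler characteristic is 4 − 6 + 4 − 1 = 1, which agrees with 1 − 0 + 0 − 0 = 1.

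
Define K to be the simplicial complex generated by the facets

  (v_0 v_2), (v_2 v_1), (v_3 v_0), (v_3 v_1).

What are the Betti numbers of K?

b_0 = 1, b_1 = 1.

K has 4 vertices, 4 edges.
rank ∂_0 = 0, rank ∂_1 = 3 ⇒ b_0 = 4 − 0 − 3 = 1; all invariant factors of ∂_1 are 1 so no torsion. So H_0 = Z.
rank ∂_1 = 3, rank ∂_2 = 0 ⇒ b_1 = 4 − 3 − 0 = 1. So H_1 = Z.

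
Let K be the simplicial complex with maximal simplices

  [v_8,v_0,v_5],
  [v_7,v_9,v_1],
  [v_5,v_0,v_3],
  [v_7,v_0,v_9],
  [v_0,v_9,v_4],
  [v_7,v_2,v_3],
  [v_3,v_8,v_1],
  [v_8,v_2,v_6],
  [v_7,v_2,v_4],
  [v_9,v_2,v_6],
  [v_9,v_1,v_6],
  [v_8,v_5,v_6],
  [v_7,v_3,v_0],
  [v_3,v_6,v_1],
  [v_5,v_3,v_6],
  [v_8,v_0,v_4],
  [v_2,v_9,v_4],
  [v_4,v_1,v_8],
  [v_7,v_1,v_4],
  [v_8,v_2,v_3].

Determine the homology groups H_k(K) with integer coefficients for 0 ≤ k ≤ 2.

Fix the vertex order v_0 < v_1 < v_2 < v_3 < v_4 < v_5 < v_6 < v_7 < v_8 < v_9 and write every simplex with vertices in increasing order. Then dim K = 2 and the simplices of K are:

  0-simplices (10): [v_0], [v_1], [v_2], [v_3], [v_4], [v_5], [v_6], [v_7], [v_8], [v_9]
  1-simplices (30): (30 of them)
  2-simplices (20): (20 of them)

so the chain groups are C_0 ≅ Z^10, C_1 ≅ Z^30, C_2 ≅ Z^20.

∂_1: C_1 → C_0 sends each edge [p,q] (with p < q) to q − p. For instance
  ∂[v_5,v_6] = [v_6] − [v_5].
This gives a 10×30 integer matrix of rank 9; reducing to Smith normal form yields diagonal entries (1,1,1,1,1,1,1,1,1).

∂_2: C_2 → C_1 maps a triangle to the signed sum of its edges. For instance
  ∂[v_1,v_7,v_9] = [v_7,v_9] − [v_1,v_9] + [v_1,v_7],
  ∂[v_0,v_4,v_8] = [v_4,v_8] − [v_0,v_8] + [v_0,v_4].
This gives a 30×20 integer matrix of rank 20; reducing to Smith normal form yields diagonal entries (1,1,1,1,1,1,1,1,1,1,1,1,1,1,1,1,1,1,1,2).

Reading off H_k = ker ∂_k / im ∂_{k+1}:

  H_0: rank C_0 − rank ∂_1 = 10 − 9 = 1, and the invariant factors of ∂_1 are all 1, so H_0 = Z.
  H_1: rank ker ∂_1 − rank ∂_2 = (30 − 9) − 20 = 1, and ∂_2 has invariant factor 2 > 1, so H_1 = Z ⊕ Z/2.
  H_2: rank ker ∂_2 − rank ∂_3 = (20 − 20) − 0 = 0, and there is no ∂_3, so H_2 = 0.

As a check, the Euler characteristic is 10 − 30 + 20 = 0, which agrees with 1 − 1 + 0 = 0.

H_0 = Z,  H_1 = Z ⊕ Z/2,  H_2 = 0.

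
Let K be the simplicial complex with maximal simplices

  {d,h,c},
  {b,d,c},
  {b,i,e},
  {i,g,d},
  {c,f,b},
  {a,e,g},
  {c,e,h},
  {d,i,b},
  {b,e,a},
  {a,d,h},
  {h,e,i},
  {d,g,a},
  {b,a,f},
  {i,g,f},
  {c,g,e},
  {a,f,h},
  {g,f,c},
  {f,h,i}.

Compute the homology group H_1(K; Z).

H_1 ≅ Z^2.

Order the vertices as a < b < c < d < e < f < g < h < i. Listing each simplex with vertices in this order, K has dimension 2 with simplices:

  0-simplices (9): a, b, c, d, e, f, g, h, i
  1-simplices (27): ab, ad, ae, af, ag, ah, bc, bd, be, bf, bi, cd, ce, cf, cg, ch, dg, dh, di, eg, eh, ei, fg, fh, fi, gi, hi
  2-simplices (18): abe, abf, adg, adh, aeg, afh, bcd, bcf, bdi, bei, cdh, ceg, ceh, cfg, dgi, ehi, fgi, fhi

Hence C_0 ≅ Z^9, C_1 ≅ Z^27, C_2 ≅ Z^18.

∂_1: C_1 → C_0 maps an edge to its endpoints' difference, ∂[p,q] = q − p. For instance
  ∂ch = h − c.
The resulting 9×27 matrix has rank 8, and its Smith normal form has invariant factors (1,1,1,1,1,1,1,1).

∂_2: C_2 → C_1 maps a triangle to the signed sum of its edges. For instance
  ∂afh = fh − ah + af,
  ∂fgi = gi − fi + fg.
This gives a 27×18 integer matrix of rank 17; reducing to Smith normal form yields diagonal entries (1,1,1,1,1,1,1,1,1,1,1,1,1,1,1,1,1).

From H_k ≅ ker(∂_k) / im(∂_{k+1}) we obtain:

  H_1: rank ker ∂_1 − rank ∂_2 = (27 − 8) − 17 = 2, and the invariant factors of ∂_2 are all 1, so H_1 = Z^2.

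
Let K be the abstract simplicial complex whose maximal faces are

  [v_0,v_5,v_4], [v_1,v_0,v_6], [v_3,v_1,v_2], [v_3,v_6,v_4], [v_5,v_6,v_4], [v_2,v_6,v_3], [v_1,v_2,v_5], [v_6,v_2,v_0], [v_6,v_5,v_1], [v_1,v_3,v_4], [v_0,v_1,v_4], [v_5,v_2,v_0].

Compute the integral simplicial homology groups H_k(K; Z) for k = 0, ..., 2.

K has 7 vertices, 18 edges, 12 triangles.
rank ∂_0 = 0, rank ∂_1 = 6 ⇒ b_0 = 7 − 0 − 6 = 1; all invariant factors of ∂_1 are 1 so no torsion. So H_0 ≅ Z.
rank ∂_1 = 6, rank ∂_2 = 12 ⇒ b_1 = 18 − 6 − 12 = 0; ∂_2 has invariant factor(s) [2] giving torsion. So H_1 ≅ Z/2.
rank ∂_2 = 12, rank ∂_3 = 0 ⇒ b_2 = 12 − 12 − 0 = 0. So H_2 ≅ 0.

H_0 ≅ Z,  H_1 ≅ Z/2,  H_2 = 0.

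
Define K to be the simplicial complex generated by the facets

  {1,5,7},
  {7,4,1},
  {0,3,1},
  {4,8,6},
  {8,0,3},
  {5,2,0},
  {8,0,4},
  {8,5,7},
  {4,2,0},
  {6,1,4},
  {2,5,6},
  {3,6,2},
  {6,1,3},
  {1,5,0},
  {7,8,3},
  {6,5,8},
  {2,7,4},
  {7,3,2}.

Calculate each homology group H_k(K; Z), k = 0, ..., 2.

H_0 ≅ Z,  H_1 ≅ Z^2,  H_2 ≅ Z.

Fix the vertex order 0 < 1 < 2 < 3 < 4 < 5 < 6 < 7 < 8 and write every simplex with vertices in increasing order. Then dim K = 2 and the simplices of K are:

  0-simplices (9): [0], [1], [2], [3], [4], [5], [6], [7], [8]
  1-simplices (27): (27 of them)
  2-simplices (18): [0,1,3], [0,1,5], [0,2,4], [0,2,5], [0,3,8], [0,4,8], [1,3,6], [1,4,6], [1,4,7], [1,5,7], [2,3,6], [2,3,7], [2,4,7], [2,5,6], [3,7,8], [4,6,8], [5,6,8], [5,7,8]

Hence C_0 ≅ Z^9, C_1 ≅ Z^27, C_2 ≅ Z^18.

∂_1: C_1 → C_0 is given by ∂[p,q] = [q] − [p]. For instance
  ∂[2,3] = [3] − [2].
As a 9×27 matrix over Z this has rank 8, with invariant factors (1,1,1,1,1,1,1,1).

Boundary ∂_2: C_2 → C_1 acts by ∂[p,q,r] = [q,r] − [p,r] + [p,q]. For instance
  ∂[1,4,6] = [4,6] − [1,6] + [1,4],
  ∂[2,3,7] = [3,7] − [2,7] + [2,3].
As a 27×18 matrix over Z this has rank 17, with invariant factors (1,1,1,1,1,1,1,1,1,1,1,1,1,1,1,1,1).

Reading off H_k = ker ∂_k / im ∂_{k+1}:

  H_0: rank C_0 − rank ∂_1 = 9 − 8 = 1, and the invariant factors of ∂_1 are all 1, so H_0 = Z.
  H_1: rank ker ∂_1 − rank ∂_2 = (27 − 8) − 17 = 2, and the invariant factors of ∂_2 are all 1, so H_1 = Z^2.
  H_2: rank ker ∂_2 − rank ∂_3 = (18 − 17) − 0 = 1, and there is no ∂_3, so H_2 = Z.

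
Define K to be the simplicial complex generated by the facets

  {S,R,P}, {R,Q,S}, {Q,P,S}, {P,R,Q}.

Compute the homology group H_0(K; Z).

H_0 = Z.

Take the total order P < Q < R < S on the vertex set. Then K (dimension 2) consists of the simplices:

  0-simplices (4): P, Q, R, S
  1-simplices (6): PQ, PR, PS, QR, QS, RS
  2-simplices (4): PQR, PQS, PRS, QRS

Hence C_0 ≅ Z^4, C_1 ≅ Z^6, C_2 ≅ Z^4.

The boundary map ∂_1: C_1 → C_0 is given by ∂[p,q] = [q] − [p]. For instance
  ∂QS = S − Q.
The 4×6 boundary matrix has rank 3 and Smith normal form diag(1,1,1).

∂_2: C_2 → C_1 sends each 2-simplex [p,q,r] to [q,r] − [p,r] + [p,q]. For instance
  ∂PQR = QR − PR + PQ,
  ∂PQS = QS − PS + PQ.
As a 6×4 matrix over Z this has rank 3, with invariant factors (1,1,1).

From H_k ≅ ker(∂_k) / im(∂_{k+1}) we obtain:

  H_0: rank C_0 − rank ∂_1 = 4 − 3 = 1, and the invariant factors of ∂_1 are all 1, so H_0 ≅ Z.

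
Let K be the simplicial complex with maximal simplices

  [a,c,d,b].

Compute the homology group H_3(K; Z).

H_3 ≅ 0.

K has 4 vertices, 6 edges, 4 triangles, 1 3-simplex.
rank ∂_3 = 1, rank ∂_4 = 0 ⇒ b_3 = 1 − 1 − 0 = 0. So H_3 = 0.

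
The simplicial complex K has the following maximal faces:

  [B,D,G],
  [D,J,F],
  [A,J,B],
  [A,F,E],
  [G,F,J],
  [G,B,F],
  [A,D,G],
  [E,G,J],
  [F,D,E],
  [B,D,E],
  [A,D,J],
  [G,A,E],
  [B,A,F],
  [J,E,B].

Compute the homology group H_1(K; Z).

H_1 = Z^2.

Order the vertices as A < B < D < E < F < G < J. Listing each simplex with vertices in this order, K has dimension 2 with simplices:

  0-simplices (7): A, B, D, E, F, G, J
  1-simplices (21): AB, AD, AE, AF, AG, AJ, BD, BE, BF, BG, BJ, DE, DF, DG, DJ, EF, EG, EJ, FG, FJ, GJ
  2-simplices (14): ABF, ABJ, ADG, ADJ, AEF, AEG, BDE, BDG, BEJ, BFG, DEF, DFJ, EGJ, FGJ

Hence C_0 ≅ Z^7, C_1 ≅ Z^21, C_2 ≅ Z^14.

Boundary ∂_1: C_1 → C_0 is given by ∂[p,q] = [q] − [p]. For instance
  ∂GJ = J − G.
The 7×21 boundary matrix has rank 6 and Smith normal form diag(1,1,1,1,1,1).

The boundary map ∂_2: C_2 → C_1 sends each 2-simplex [p,q,r] to [q,r] − [p,r] + [p,q]. For instance
  ∂DFJ = FJ − DJ + DF,
  ∂ABF = BF − AF + AB.
This gives a 21×14 integer matrix of rank 13; reducing to Smith normal form yields diagonal entries (1,1,1,1,1,1,1,1,1,1,1,1,1).

Reading off H_k = ker ∂_k / im ∂_{k+1}:

  H_1: rank ker ∂_1 − rank ∂_2 = (21 − 6) − 13 = 2, and the invariant factors of ∂_2 are all 1, so H_1 ≅ Z^2.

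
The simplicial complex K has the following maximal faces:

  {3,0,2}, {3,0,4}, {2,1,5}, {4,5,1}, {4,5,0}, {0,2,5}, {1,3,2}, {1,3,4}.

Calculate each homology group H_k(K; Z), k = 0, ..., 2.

H_0 = Z,  H_1 = 0,  H_2 = Z.

We work with the vertex ordering 0 < 1 < 2 < 3 < 4 < 5. The simplices of K, each written with vertices in increasing order, are:

  0-simplices (6): [0], [1], [2], [3], [4], [5]
  1-simplices (12): [0,2], [0,3], [0,4], [0,5], [1,2], [1,3], [1,4], [1,5], [2,3], [2,5], [3,4], [4,5]
  2-simplices (8): [0,2,3], [0,2,5], [0,3,4], [0,4,5], [1,2,3], [1,2,5], [1,3,4], [1,4,5]

giving chain groups C_0 ≅ Z^6, C_1 ≅ Z^12, C_2 ≅ Z^8.

∂_1: C_1 → C_0 is given by ∂[p,q] = [q] − [p]. For instance
  ∂[0,3] = [3] − [0].
The resulting 6×12 matrix has rank 5, and its Smith normal form has invariant factors (1,1,1,1,1).

Boundary ∂_2: C_2 → C_1 sends each 2-simplex [p,q,r] to [q,r] − [p,r] + [p,q]. For instance
  ∂[1,3,4] = [3,4] − [1,4] + [1,3],
  ∂[0,2,3] = [2,3] − [0,3] + [0,2].
The resulting 12×8 matrix has rank 7, and its Smith normal form has invariant factors (1,1,1,1,1,1,1).

Reading off H_k = ker ∂_k / im ∂_{k+1}:

  H_0: rank C_0 − rank ∂_1 = 6 − 5 = 1, and the invariant factors of ∂_1 are all 1, so H_0 = Z.
  H_1: rank ker ∂_1 − rank ∂_2 = (12 − 5) − 7 = 0, and the invariant factors of ∂_2 are all 1, so H_1 = 0.
  H_2: rank ker ∂_2 − rank ∂_3 = (8 − 7) − 0 = 1, and there is no ∂_3, so H_2 = Z.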